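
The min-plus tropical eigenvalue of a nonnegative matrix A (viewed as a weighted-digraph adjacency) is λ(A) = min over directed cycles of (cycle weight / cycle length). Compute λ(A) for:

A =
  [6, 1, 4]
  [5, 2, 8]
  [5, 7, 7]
λ(A) = 2

Enumerate directed cycles and compute their means (weight / length). Sample:
  cycle 0 → 0: weight = 6, length = 1, mean = 6/1 ≈ 6.000
  cycle 1 → 1: weight = 2, length = 1, mean = 2/1 ≈ 2.000
  cycle 2 → 2: weight = 7, length = 1, mean = 7/1 ≈ 7.000
  cycle 0 → 1 → 0: weight = 6, length = 2, mean = 6/2 ≈ 3.000
  cycle 0 → 2 → 0: weight = 9, length = 2, mean = 9/2 ≈ 4.500
  cycle 1 → 0 → 1: weight = 6, length = 2, mean = 6/2 ≈ 3.000
Minimum mean = 2.000, attained e.g. along the cycle 1 → 1 with weight 2 and length 1. So λ(A) = 2/1 = 2.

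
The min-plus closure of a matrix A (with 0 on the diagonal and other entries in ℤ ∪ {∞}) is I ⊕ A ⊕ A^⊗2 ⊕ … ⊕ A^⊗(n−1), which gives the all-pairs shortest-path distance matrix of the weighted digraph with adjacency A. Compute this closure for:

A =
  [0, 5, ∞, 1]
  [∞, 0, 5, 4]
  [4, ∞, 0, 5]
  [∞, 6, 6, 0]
Closure =
  [0, 5, 7, 1]
  [9, 0, 5, 4]
  [4, 9, 0, 5]
  [10, 6, 6, 0]

This is the Floyd-Warshall all-pairs shortest-path computation. For each intermediate vertex k = 0, 1, …, 3, update dist[i][j] ← min(dist[i][j], dist[i][k] + dist[k][j]). The final matrix gives, for each (i, j), the minimum total weight of any directed path from i to j (possibly empty when i = j).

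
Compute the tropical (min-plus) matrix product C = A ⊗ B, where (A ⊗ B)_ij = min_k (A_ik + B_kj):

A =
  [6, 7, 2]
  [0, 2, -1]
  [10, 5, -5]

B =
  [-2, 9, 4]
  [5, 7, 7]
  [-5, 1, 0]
A ⊗ B =
  [-3, 3, 2]
  [-6, 0, -1]
  [-10, -4, -5]

Apply the min-plus product entry-by-entry:
  C[0][0] = min over k of (A[0][0] + B[0][0] = 6 + -2 = 4, A[0][1] + B[1][0] = 7 + 5 = 12, A[0][2] + B[2][0] = 2 + -5 = -3) = -3 (attained at k = 2)
  C[0][1] = min over k of (A[0][0] + B[0][1] = 6 + 9 = 15, A[0][1] + B[1][1] = 7 + 7 = 14, A[0][2] + B[2][1] = 2 + 1 = 3) = 3 (attained at k = 2)
  C[0][2] = min over k of (A[0][0] + B[0][2] = 6 + 4 = 10, A[0][1] + B[1][2] = 7 + 7 = 14, A[0][2] + B[2][2] = 2 + 0 = 2) = 2 (attained at k = 2)
  C[1][0] = min over k of (A[1][0] + B[0][0] = 0 + -2 = -2, A[1][1] + B[1][0] = 2 + 5 = 7, A[1][2] + B[2][0] = -1 + -5 = -6) = -6 (attained at k = 2)
  C[1][1] = min over k of (A[1][0] + B[0][1] = 0 + 9 = 9, A[1][1] + B[1][1] = 2 + 7 = 9, A[1][2] + B[2][1] = -1 + 1 = 0) = 0 (attained at k = 2)
  C[1][2] = min over k of (A[1][0] + B[0][2] = 0 + 4 = 4, A[1][1] + B[1][2] = 2 + 7 = 9, A[1][2] + B[2][2] = -1 + 0 = -1) = -1 (attained at k = 2)
  C[2][0] = min over k of (A[2][0] + B[0][0] = 10 + -2 = 8, A[2][1] + B[1][0] = 5 + 5 = 10, A[2][2] + B[2][0] = -5 + -5 = -10) = -10 (attained at k = 2)
  C[2][1] = min over k of (A[2][0] + B[0][1] = 10 + 9 = 19, A[2][1] + B[1][1] = 5 + 7 = 12, A[2][2] + B[2][1] = -5 + 1 = -4) = -4 (attained at k = 2)
  C[2][2] = min over k of (A[2][0] + B[0][2] = 10 + 4 = 14, A[2][1] + B[1][2] = 5 + 7 = 12, A[2][2] + B[2][2] = -5 + 0 = -5) = -5 (attained at k = 2)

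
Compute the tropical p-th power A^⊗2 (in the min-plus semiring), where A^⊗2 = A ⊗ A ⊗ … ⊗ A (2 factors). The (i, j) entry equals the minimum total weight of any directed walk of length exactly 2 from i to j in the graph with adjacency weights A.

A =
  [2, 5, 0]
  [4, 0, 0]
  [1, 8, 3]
A^⊗2 =
  [1, 5, 2]
  [1, 0, 0]
  [3, 6, 1]

Each entry (A^⊗2)_ij equals the minimum over all length-2 walks i = v_0 → v_1 → … → v_2 = j of Σ_t A[v_t][v_{t+1}]. For example, for (i, j) = (0, 2) we minimise over 3 possible intermediate vertex sequences; the minimum is 2, attained along the walk 0 → 0 → 2.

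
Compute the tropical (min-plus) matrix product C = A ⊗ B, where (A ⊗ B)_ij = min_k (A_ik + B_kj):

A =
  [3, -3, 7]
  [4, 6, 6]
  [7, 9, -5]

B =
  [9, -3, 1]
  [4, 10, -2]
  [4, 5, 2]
A ⊗ B =
  [1, 0, -5]
  [10, 1, 4]
  [-1, 0, -3]

Apply the min-plus product entry-by-entry:
  C[0][0] = min over k of (A[0][0] + B[0][0] = 3 + 9 = 12, A[0][1] + B[1][0] = -3 + 4 = 1, A[0][2] + B[2][0] = 7 + 4 = 11) = 1 (attained at k = 1)
  C[0][1] = min over k of (A[0][0] + B[0][1] = 3 + -3 = 0, A[0][1] + B[1][1] = -3 + 10 = 7, A[0][2] + B[2][1] = 7 + 5 = 12) = 0 (attained at k = 0)
  C[0][2] = min over k of (A[0][0] + B[0][2] = 3 + 1 = 4, A[0][1] + B[1][2] = -3 + -2 = -5, A[0][2] + B[2][2] = 7 + 2 = 9) = -5 (attained at k = 1)
  C[1][0] = min over k of (A[1][0] + B[0][0] = 4 + 9 = 13, A[1][1] + B[1][0] = 6 + 4 = 10, A[1][2] + B[2][0] = 6 + 4 = 10) = 10 (attained at k = 1)
  C[1][1] = min over k of (A[1][0] + B[0][1] = 4 + -3 = 1, A[1][1] + B[1][1] = 6 + 10 = 16, A[1][2] + B[2][1] = 6 + 5 = 11) = 1 (attained at k = 0)
  C[1][2] = min over k of (A[1][0] + B[0][2] = 4 + 1 = 5, A[1][1] + B[1][2] = 6 + -2 = 4, A[1][2] + B[2][2] = 6 + 2 = 8) = 4 (attained at k = 1)
  C[2][0] = min over k of (A[2][0] + B[0][0] = 7 + 9 = 16, A[2][1] + B[1][0] = 9 + 4 = 13, A[2][2] + B[2][0] = -5 + 4 = -1) = -1 (attained at k = 2)
  C[2][1] = min over k of (A[2][0] + B[0][1] = 7 + -3 = 4, A[2][1] + B[1][1] = 9 + 10 = 19, A[2][2] + B[2][1] = -5 + 5 = 0) = 0 (attained at k = 2)
  C[2][2] = min over k of (A[2][0] + B[0][2] = 7 + 1 = 8, A[2][1] + B[1][2] = 9 + -2 = 7, A[2][2] + B[2][2] = -5 + 2 = -3) = -3 (attained at k = 2)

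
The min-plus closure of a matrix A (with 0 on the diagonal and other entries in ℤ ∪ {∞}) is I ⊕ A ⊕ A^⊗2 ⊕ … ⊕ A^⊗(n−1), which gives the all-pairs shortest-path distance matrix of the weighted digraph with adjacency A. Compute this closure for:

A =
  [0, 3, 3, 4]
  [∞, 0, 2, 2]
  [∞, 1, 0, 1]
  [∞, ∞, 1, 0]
Closure =
  [0, 3, 3, 4]
  [∞, 0, 2, 2]
  [∞, 1, 0, 1]
  [∞, 2, 1, 0]

This is the Floyd-Warshall all-pairs shortest-path computation. For each intermediate vertex k = 0, 1, …, 3, update dist[i][j] ← min(dist[i][j], dist[i][k] + dist[k][j]). The final matrix gives, for each (i, j), the minimum total weight of any directed path from i to j (possibly empty when i = j).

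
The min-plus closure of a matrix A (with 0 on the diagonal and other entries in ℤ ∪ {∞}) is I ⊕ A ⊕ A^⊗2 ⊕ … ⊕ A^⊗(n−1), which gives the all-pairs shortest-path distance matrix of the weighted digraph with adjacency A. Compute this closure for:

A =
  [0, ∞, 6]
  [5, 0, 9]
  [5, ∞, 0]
Closure =
  [0, ∞, 6]
  [5, 0, 9]
  [5, ∞, 0]

This is the Floyd-Warshall all-pairs shortest-path computation. For each intermediate vertex k = 0, 1, …, 2, update dist[i][j] ← min(dist[i][j], dist[i][k] + dist[k][j]). The final matrix gives, for each (i, j), the minimum total weight of any directed path from i to j (possibly empty when i = j).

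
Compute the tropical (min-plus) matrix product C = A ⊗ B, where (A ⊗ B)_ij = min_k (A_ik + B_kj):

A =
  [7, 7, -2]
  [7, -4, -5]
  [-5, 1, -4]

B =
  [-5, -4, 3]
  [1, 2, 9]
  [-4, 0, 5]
A ⊗ B =
  [-6, -2, 3]
  [-9, -5, 0]
  [-10, -9, -2]

Apply the min-plus product entry-by-entry:
  C[0][0] = min over k of (A[0][0] + B[0][0] = 7 + -5 = 2, A[0][1] + B[1][0] = 7 + 1 = 8, A[0][2] + B[2][0] = -2 + -4 = -6) = -6 (attained at k = 2)
  C[0][1] = min over k of (A[0][0] + B[0][1] = 7 + -4 = 3, A[0][1] + B[1][1] = 7 + 2 = 9, A[0][2] + B[2][1] = -2 + 0 = -2) = -2 (attained at k = 2)
  C[0][2] = min over k of (A[0][0] + B[0][2] = 7 + 3 = 10, A[0][1] + B[1][2] = 7 + 9 = 16, A[0][2] + B[2][2] = -2 + 5 = 3) = 3 (attained at k = 2)
  C[1][0] = min over k of (A[1][0] + B[0][0] = 7 + -5 = 2, A[1][1] + B[1][0] = -4 + 1 = -3, A[1][2] + B[2][0] = -5 + -4 = -9) = -9 (attained at k = 2)
  C[1][1] = min over k of (A[1][0] + B[0][1] = 7 + -4 = 3, A[1][1] + B[1][1] = -4 + 2 = -2, A[1][2] + B[2][1] = -5 + 0 = -5) = -5 (attained at k = 2)
  C[1][2] = min over k of (A[1][0] + B[0][2] = 7 + 3 = 10, A[1][1] + B[1][2] = -4 + 9 = 5, A[1][2] + B[2][2] = -5 + 5 = 0) = 0 (attained at k = 2)
  C[2][0] = min over k of (A[2][0] + B[0][0] = -5 + -5 = -10, A[2][1] + B[1][0] = 1 + 1 = 2, A[2][2] + B[2][0] = -4 + -4 = -8) = -10 (attained at k = 0)
  C[2][1] = min over k of (A[2][0] + B[0][1] = -5 + -4 = -9, A[2][1] + B[1][1] = 1 + 2 = 3, A[2][2] + B[2][1] = -4 + 0 = -4) = -9 (attained at k = 0)
  C[2][2] = min over k of (A[2][0] + B[0][2] = -5 + 3 = -2, A[2][1] + B[1][2] = 1 + 9 = 10, A[2][2] + B[2][2] = -4 + 5 = 1) = -2 (attained at k = 0)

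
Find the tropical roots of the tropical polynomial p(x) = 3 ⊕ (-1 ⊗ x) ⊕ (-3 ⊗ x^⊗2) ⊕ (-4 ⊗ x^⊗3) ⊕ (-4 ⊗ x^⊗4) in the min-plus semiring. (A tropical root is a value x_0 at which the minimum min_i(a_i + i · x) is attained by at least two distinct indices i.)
Roots: {0, 1, 2, 4}

Each tropical root is a break point of the lower envelope of the lines y = a_i + i · x (there are 5 lines, with slopes 0, 1, ..., 4). Only the lines that attain the minimum somewhere contribute to roots; other lines are dominated. Here the surviving (envelope) indices are i = 4, i = 3, i = 2, i = 1, i = 0.
Intersections between consecutive envelope lines give the roots: for adjacent envelope indices i < j the intersection is x = (a_i − a_j) / (j − i). Reading off the sorted break points: {0, 1, 2, 4}.
Verification: at each break x_0, at least two indices attain the minimum of min_i(a_i + i · x_0).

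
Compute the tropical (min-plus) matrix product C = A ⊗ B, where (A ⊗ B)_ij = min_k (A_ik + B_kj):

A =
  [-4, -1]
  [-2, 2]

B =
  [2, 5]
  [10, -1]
A ⊗ B =
  [-2, -2]
  [0, 1]

Apply the min-plus product entry-by-entry:
  C[0][0] = min over k of (A[0][0] + B[0][0] = -4 + 2 = -2, A[0][1] + B[1][0] = -1 + 10 = 9) = -2 (attained at k = 0)
  C[0][1] = min over k of (A[0][0] + B[0][1] = -4 + 5 = 1, A[0][1] + B[1][1] = -1 + -1 = -2) = -2 (attained at k = 1)
  C[1][0] = min over k of (A[1][0] + B[0][0] = -2 + 2 = 0, A[1][1] + B[1][0] = 2 + 10 = 12) = 0 (attained at k = 0)
  C[1][1] = min over k of (A[1][0] + B[0][1] = -2 + 5 = 3, A[1][1] + B[1][1] = 2 + -1 = 1) = 1 (attained at k = 1)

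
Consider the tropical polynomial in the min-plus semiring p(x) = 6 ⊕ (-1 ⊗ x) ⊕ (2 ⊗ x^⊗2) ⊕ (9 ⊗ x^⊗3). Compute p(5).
p(5) = 4

A tropical monomial a ⊗ x^⊗i evaluates to a + i · x. Evaluating each term at x = 5:
  Term 0 contributes 6 + 0 · 5 = 6
  Term 1 contributes -1 + 1 · 5 = 4
  Term 2 contributes 2 + 2 · 5 = 12
  Term 3 contributes 9 + 3 · 5 = 24
p(5) = ⊕ of these = min[6, 4, 12, 24] = 4.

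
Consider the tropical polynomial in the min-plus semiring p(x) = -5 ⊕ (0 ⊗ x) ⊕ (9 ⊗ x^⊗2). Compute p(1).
p(1) = -5

A tropical monomial a ⊗ x^⊗i evaluates to a + i · x. Evaluating each term at x = 1:
  Term 0 contributes -5 + 0 · 1 = -5
  Term 1 contributes 0 + 1 · 1 = 1
  Term 2 contributes 9 + 2 · 1 = 11
p(1) = ⊕ of these = min[-5, 1, 11] = -5.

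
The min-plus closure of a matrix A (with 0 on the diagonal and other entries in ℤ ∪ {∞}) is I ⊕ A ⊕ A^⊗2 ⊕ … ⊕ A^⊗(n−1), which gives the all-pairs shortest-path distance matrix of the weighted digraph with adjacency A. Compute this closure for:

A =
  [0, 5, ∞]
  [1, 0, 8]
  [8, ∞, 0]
Closure =
  [0, 5, 13]
  [1, 0, 8]
  [8, 13, 0]

This is the Floyd-Warshall all-pairs shortest-path computation. For each intermediate vertex k = 0, 1, …, 2, update dist[i][j] ← min(dist[i][j], dist[i][k] + dist[k][j]). The final matrix gives, for each (i, j), the minimum total weight of any directed path from i to j (possibly empty when i = j).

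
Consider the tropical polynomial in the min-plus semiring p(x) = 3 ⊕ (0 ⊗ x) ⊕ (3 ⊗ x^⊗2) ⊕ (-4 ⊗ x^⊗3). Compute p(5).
p(5) = 3

A tropical monomial a ⊗ x^⊗i evaluates to a + i · x. Evaluating each term at x = 5:
  Term 0 contributes 3 + 0 · 5 = 3
  Term 1 contributes 0 + 1 · 5 = 5
  Term 2 contributes 3 + 2 · 5 = 13
  Term 3 contributes -4 + 3 · 5 = 11
p(5) = ⊕ of these = min[3, 5, 13, 11] = 3.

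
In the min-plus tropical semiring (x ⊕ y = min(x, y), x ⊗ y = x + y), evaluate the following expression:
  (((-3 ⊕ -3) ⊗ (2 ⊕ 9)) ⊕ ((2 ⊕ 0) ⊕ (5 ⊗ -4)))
(((-3 ⊕ -3) ⊗ (2 ⊕ 9)) ⊕ ((2 ⊕ 0) ⊕ (5 ⊗ -4))) = -1

Expand innermost to outermost. Recall ⊕ takes the minimum of its arguments and ⊗ takes their sum. Working out the expression (((-3 ⊕ -3) ⊗ (2 ⊕ 9)) ⊕ ((2 ⊕ 0) ⊕ (5 ⊗ -4))) gives -1.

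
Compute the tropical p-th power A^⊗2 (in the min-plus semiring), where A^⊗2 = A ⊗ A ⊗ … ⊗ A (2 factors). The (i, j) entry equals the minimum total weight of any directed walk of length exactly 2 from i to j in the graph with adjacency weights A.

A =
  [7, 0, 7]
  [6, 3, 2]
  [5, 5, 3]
A^⊗2 =
  [6, 3, 2]
  [7, 6, 5]
  [8, 5, 6]

Each entry (A^⊗2)_ij equals the minimum over all length-2 walks i = v_0 → v_1 → … → v_2 = j of Σ_t A[v_t][v_{t+1}]. For example, for (i, j) = (0, 2) we minimise over 3 possible intermediate vertex sequences; the minimum is 2, attained along the walk 0 → 1 → 2.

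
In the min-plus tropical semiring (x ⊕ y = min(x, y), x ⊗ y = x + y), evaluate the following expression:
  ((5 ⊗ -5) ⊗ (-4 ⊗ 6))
((5 ⊗ -5) ⊗ (-4 ⊗ 6)) = 2

Expand innermost to outermost. Recall ⊕ takes the minimum of its arguments and ⊗ takes their sum. Working out the expression ((5 ⊗ -5) ⊗ (-4 ⊗ 6)) gives 2.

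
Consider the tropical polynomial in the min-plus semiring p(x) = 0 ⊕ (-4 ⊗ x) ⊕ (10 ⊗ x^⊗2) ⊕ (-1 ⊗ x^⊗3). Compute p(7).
p(7) = 0

A tropical monomial a ⊗ x^⊗i evaluates to a + i · x. Evaluating each term at x = 7:
  Term 0 contributes 0 + 0 · 7 = 0
  Term 1 contributes -4 + 1 · 7 = 3
  Term 2 contributes 10 + 2 · 7 = 24
  Term 3 contributes -1 + 3 · 7 = 20
p(7) = ⊕ of these = min[0, 3, 24, 20] = 0.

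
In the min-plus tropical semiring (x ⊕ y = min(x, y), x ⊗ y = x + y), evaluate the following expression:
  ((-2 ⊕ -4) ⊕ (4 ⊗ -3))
((-2 ⊕ -4) ⊕ (4 ⊗ -3)) = -4

Expand innermost to outermost. Recall ⊕ takes the minimum of its arguments and ⊗ takes their sum. Working out the expression ((-2 ⊕ -4) ⊕ (4 ⊗ -3)) gives -4.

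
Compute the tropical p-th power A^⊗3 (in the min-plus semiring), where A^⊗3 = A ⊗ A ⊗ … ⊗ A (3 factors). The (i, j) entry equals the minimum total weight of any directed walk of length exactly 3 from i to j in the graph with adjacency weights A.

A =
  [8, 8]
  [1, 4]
A^⊗3 =
  [13, 16]
  [9, 12]

Each entry (A^⊗3)_ij equals the minimum over all length-3 walks i = v_0 → v_1 → … → v_3 = j of Σ_t A[v_t][v_{t+1}]. For example, for (i, j) = (0, 1) we minimise over 4 possible intermediate vertex sequences; the minimum is 16, attained along the walk 0 → 1 → 1 → 1.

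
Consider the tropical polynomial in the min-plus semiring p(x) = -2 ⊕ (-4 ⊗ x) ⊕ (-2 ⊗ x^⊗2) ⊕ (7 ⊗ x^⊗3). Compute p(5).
p(5) = -2

A tropical monomial a ⊗ x^⊗i evaluates to a + i · x. Evaluating each term at x = 5:
  Term 0 contributes -2 + 0 · 5 = -2
  Term 1 contributes -4 + 1 · 5 = 1
  Term 2 contributes -2 + 2 · 5 = 8
  Term 3 contributes 7 + 3 · 5 = 22
p(5) = ⊕ of these = min[-2, 1, 8, 22] = -2.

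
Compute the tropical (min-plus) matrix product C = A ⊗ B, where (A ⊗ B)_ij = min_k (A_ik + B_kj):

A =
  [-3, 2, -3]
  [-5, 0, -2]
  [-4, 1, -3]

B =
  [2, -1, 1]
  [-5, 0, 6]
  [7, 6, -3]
A ⊗ B =
  [-3, -4, -6]
  [-5, -6, -5]
  [-4, -5, -6]

Apply the min-plus product entry-by-entry:
  C[0][0] = min over k of (A[0][0] + B[0][0] = -3 + 2 = -1, A[0][1] + B[1][0] = 2 + -5 = -3, A[0][2] + B[2][0] = -3 + 7 = 4) = -3 (attained at k = 1)
  C[0][1] = min over k of (A[0][0] + B[0][1] = -3 + -1 = -4, A[0][1] + B[1][1] = 2 + 0 = 2, A[0][2] + B[2][1] = -3 + 6 = 3) = -4 (attained at k = 0)
  C[0][2] = min over k of (A[0][0] + B[0][2] = -3 + 1 = -2, A[0][1] + B[1][2] = 2 + 6 = 8, A[0][2] + B[2][2] = -3 + -3 = -6) = -6 (attained at k = 2)
  C[1][0] = min over k of (A[1][0] + B[0][0] = -5 + 2 = -3, A[1][1] + B[1][0] = 0 + -5 = -5, A[1][2] + B[2][0] = -2 + 7 = 5) = -5 (attained at k = 1)
  C[1][1] = min over k of (A[1][0] + B[0][1] = -5 + -1 = -6, A[1][1] + B[1][1] = 0 + 0 = 0, A[1][2] + B[2][1] = -2 + 6 = 4) = -6 (attained at k = 0)
  C[1][2] = min over k of (A[1][0] + B[0][2] = -5 + 1 = -4, A[1][1] + B[1][2] = 0 + 6 = 6, A[1][2] + B[2][2] = -2 + -3 = -5) = -5 (attained at k = 2)
  C[2][0] = min over k of (A[2][0] + B[0][0] = -4 + 2 = -2, A[2][1] + B[1][0] = 1 + -5 = -4, A[2][2] + B[2][0] = -3 + 7 = 4) = -4 (attained at k = 1)
  C[2][1] = min over k of (A[2][0] + B[0][1] = -4 + -1 = -5, A[2][1] + B[1][1] = 1 + 0 = 1, A[2][2] + B[2][1] = -3 + 6 = 3) = -5 (attained at k = 0)
  C[2][2] = min over k of (A[2][0] + B[0][2] = -4 + 1 = -3, A[2][1] + B[1][2] = 1 + 6 = 7, A[2][2] + B[2][2] = -3 + -3 = -6) = -6 (attained at k = 2)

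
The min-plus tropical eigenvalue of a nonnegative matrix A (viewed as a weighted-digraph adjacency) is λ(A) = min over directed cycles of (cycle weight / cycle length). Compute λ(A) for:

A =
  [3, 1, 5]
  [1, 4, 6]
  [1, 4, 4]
λ(A) = 1

Enumerate directed cycles and compute their means (weight / length). Sample:
  cycle 0 → 0: weight = 3, length = 1, mean = 3/1 ≈ 3.000
  cycle 1 → 1: weight = 4, length = 1, mean = 4/1 ≈ 4.000
  cycle 2 → 2: weight = 4, length = 1, mean = 4/1 ≈ 4.000
  cycle 0 → 1 → 0: weight = 2, length = 2, mean = 2/2 ≈ 1.000
  cycle 0 → 2 → 0: weight = 6, length = 2, mean = 6/2 ≈ 3.000
  cycle 1 → 0 → 1: weight = 2, length = 2, mean = 2/2 ≈ 1.000
Minimum mean = 1.000, attained e.g. along the cycle 0 → 1 → 0 with weight 2 and length 2. So λ(A) = 2/2 = 1.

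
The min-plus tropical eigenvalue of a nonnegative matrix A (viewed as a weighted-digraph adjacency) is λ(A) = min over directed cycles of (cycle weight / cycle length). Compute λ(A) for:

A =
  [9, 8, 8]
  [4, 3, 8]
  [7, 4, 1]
λ(A) = 1

Enumerate directed cycles and compute their means (weight / length). Sample:
  cycle 0 → 0: weight = 9, length = 1, mean = 9/1 ≈ 9.000
  cycle 1 → 1: weight = 3, length = 1, mean = 3/1 ≈ 3.000
  cycle 2 → 2: weight = 1, length = 1, mean = 1/1 ≈ 1.000
  cycle 0 → 1 → 0: weight = 12, length = 2, mean = 12/2 ≈ 6.000
  cycle 0 → 2 → 0: weight = 15, length = 2, mean = 15/2 ≈ 7.500
  cycle 1 → 0 → 1: weight = 12, length = 2, mean = 12/2 ≈ 6.000
Minimum mean = 1.000, attained e.g. along the cycle 2 → 2 with weight 1 and length 1. So λ(A) = 1/1 = 1.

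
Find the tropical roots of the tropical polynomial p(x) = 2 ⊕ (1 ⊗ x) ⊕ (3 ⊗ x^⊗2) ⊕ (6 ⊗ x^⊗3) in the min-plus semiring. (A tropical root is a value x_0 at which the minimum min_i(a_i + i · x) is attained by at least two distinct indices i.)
Roots: {-3, -2, 1}

Each tropical root is a break point of the lower envelope of the lines y = a_i + i · x (there are 4 lines, with slopes 0, 1, ..., 3). Only the lines that attain the minimum somewhere contribute to roots; other lines are dominated. Here the surviving (envelope) indices are i = 3, i = 2, i = 1, i = 0.
Intersections between consecutive envelope lines give the roots: for adjacent envelope indices i < j the intersection is x = (a_i − a_j) / (j − i). Reading off the sorted break points: {-3, -2, 1}.
Verification: at each break x_0, at least two indices attain the minimum of min_i(a_i + i · x_0).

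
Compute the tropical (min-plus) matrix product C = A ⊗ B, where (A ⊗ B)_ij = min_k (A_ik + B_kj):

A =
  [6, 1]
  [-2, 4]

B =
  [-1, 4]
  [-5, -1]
A ⊗ B =
  [-4, 0]
  [-3, 2]

Apply the min-plus product entry-by-entry:
  C[0][0] = min over k of (A[0][0] + B[0][0] = 6 + -1 = 5, A[0][1] + B[1][0] = 1 + -5 = -4) = -4 (attained at k = 1)
  C[0][1] = min over k of (A[0][0] + B[0][1] = 6 + 4 = 10, A[0][1] + B[1][1] = 1 + -1 = 0) = 0 (attained at k = 1)
  C[1][0] = min over k of (A[1][0] + B[0][0] = -2 + -1 = -3, A[1][1] + B[1][0] = 4 + -5 = -1) = -3 (attained at k = 0)
  C[1][1] = min over k of (A[1][0] + B[0][1] = -2 + 4 = 2, A[1][1] + B[1][1] = 4 + -1 = 3) = 2 (attained at k = 0)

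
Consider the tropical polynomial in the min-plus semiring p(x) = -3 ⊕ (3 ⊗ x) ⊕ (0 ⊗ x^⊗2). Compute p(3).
p(3) = -3

A tropical monomial a ⊗ x^⊗i evaluates to a + i · x. Evaluating each term at x = 3:
  Term 0 contributes -3 + 0 · 3 = -3
  Term 1 contributes 3 + 1 · 3 = 6
  Term 2 contributes 0 + 2 · 3 = 6
p(3) = ⊕ of these = min[-3, 6, 6] = -3.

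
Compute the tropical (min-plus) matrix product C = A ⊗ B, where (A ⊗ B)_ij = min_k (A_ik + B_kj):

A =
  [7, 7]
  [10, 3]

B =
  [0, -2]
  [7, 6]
A ⊗ B =
  [7, 5]
  [10, 8]

Apply the min-plus product entry-by-entry:
  C[0][0] = min over k of (A[0][0] + B[0][0] = 7 + 0 = 7, A[0][1] + B[1][0] = 7 + 7 = 14) = 7 (attained at k = 0)
  C[0][1] = min over k of (A[0][0] + B[0][1] = 7 + -2 = 5, A[0][1] + B[1][1] = 7 + 6 = 13) = 5 (attained at k = 0)
  C[1][0] = min over k of (A[1][0] + B[0][0] = 10 + 0 = 10, A[1][1] + B[1][0] = 3 + 7 = 10) = 10 (attained at k = 0)
  C[1][1] = min over k of (A[1][0] + B[0][1] = 10 + -2 = 8, A[1][1] + B[1][1] = 3 + 6 = 9) = 8 (attained at k = 0)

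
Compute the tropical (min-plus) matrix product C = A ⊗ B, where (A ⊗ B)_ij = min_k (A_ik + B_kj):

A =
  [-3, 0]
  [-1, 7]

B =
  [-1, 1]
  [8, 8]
A ⊗ B =
  [-4, -2]
  [-2, 0]

Apply the min-plus product entry-by-entry:
  C[0][0] = min over k of (A[0][0] + B[0][0] = -3 + -1 = -4, A[0][1] + B[1][0] = 0 + 8 = 8) = -4 (attained at k = 0)
  C[0][1] = min over k of (A[0][0] + B[0][1] = -3 + 1 = -2, A[0][1] + B[1][1] = 0 + 8 = 8) = -2 (attained at k = 0)
  C[1][0] = min over k of (A[1][0] + B[0][0] = -1 + -1 = -2, A[1][1] + B[1][0] = 7 + 8 = 15) = -2 (attained at k = 0)
  C[1][1] = min over k of (A[1][0] + B[0][1] = -1 + 1 = 0, A[1][1] + B[1][1] = 7 + 8 = 15) = 0 (attained at k = 0)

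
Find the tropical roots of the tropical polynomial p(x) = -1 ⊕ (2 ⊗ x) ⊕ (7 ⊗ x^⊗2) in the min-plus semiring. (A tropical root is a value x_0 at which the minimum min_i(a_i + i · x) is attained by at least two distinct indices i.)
Roots: {-5, -3}

Each tropical root is a break point of the lower envelope of the lines y = a_i + i · x (there are 3 lines, with slopes 0, 1, ..., 2). Only the lines that attain the minimum somewhere contribute to roots; other lines are dominated. Here the surviving (envelope) indices are i = 2, i = 1, i = 0.
Intersections between consecutive envelope lines give the roots: for adjacent envelope indices i < j the intersection is x = (a_i − a_j) / (j − i). Reading off the sorted break points: {-5, -3}.
Verification: at each break x_0, at least two indices attain the minimum of min_i(a_i + i · x_0).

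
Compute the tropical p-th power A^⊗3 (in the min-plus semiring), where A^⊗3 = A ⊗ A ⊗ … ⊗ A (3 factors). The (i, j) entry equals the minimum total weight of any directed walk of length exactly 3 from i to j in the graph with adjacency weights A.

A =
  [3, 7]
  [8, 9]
A^⊗3 =
  [9, 13]
  [14, 18]

Each entry (A^⊗3)_ij equals the minimum over all length-3 walks i = v_0 → v_1 → … → v_3 = j of Σ_t A[v_t][v_{t+1}]. For example, for (i, j) = (0, 1) we minimise over 4 possible intermediate vertex sequences; the minimum is 13, attained along the walk 0 → 0 → 0 → 1.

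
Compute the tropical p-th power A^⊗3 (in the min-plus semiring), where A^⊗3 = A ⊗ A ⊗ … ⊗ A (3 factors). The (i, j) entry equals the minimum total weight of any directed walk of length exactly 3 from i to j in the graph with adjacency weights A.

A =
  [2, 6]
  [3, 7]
A^⊗3 =
  [6, 10]
  [7, 11]

Each entry (A^⊗3)_ij equals the minimum over all length-3 walks i = v_0 → v_1 → … → v_3 = j of Σ_t A[v_t][v_{t+1}]. For example, for (i, j) = (0, 1) we minimise over 4 possible intermediate vertex sequences; the minimum is 10, attained along the walk 0 → 0 → 0 → 1.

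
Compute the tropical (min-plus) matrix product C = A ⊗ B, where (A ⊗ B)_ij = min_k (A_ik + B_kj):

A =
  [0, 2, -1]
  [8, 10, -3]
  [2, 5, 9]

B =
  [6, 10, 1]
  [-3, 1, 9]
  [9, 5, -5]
A ⊗ B =
  [-1, 3, -6]
  [6, 2, -8]
  [2, 6, 3]

Apply the min-plus product entry-by-entry:
  C[0][0] = min over k of (A[0][0] + B[0][0] = 0 + 6 = 6, A[0][1] + B[1][0] = 2 + -3 = -1, A[0][2] + B[2][0] = -1 + 9 = 8) = -1 (attained at k = 1)
  C[0][1] = min over k of (A[0][0] + B[0][1] = 0 + 10 = 10, A[0][1] + B[1][1] = 2 + 1 = 3, A[0][2] + B[2][1] = -1 + 5 = 4) = 3 (attained at k = 1)
  C[0][2] = min over k of (A[0][0] + B[0][2] = 0 + 1 = 1, A[0][1] + B[1][2] = 2 + 9 = 11, A[0][2] + B[2][2] = -1 + -5 = -6) = -6 (attained at k = 2)
  C[1][0] = min over k of (A[1][0] + B[0][0] = 8 + 6 = 14, A[1][1] + B[1][0] = 10 + -3 = 7, A[1][2] + B[2][0] = -3 + 9 = 6) = 6 (attained at k = 2)
  C[1][1] = min over k of (A[1][0] + B[0][1] = 8 + 10 = 18, A[1][1] + B[1][1] = 10 + 1 = 11, A[1][2] + B[2][1] = -3 + 5 = 2) = 2 (attained at k = 2)
  C[1][2] = min over k of (A[1][0] + B[0][2] = 8 + 1 = 9, A[1][1] + B[1][2] = 10 + 9 = 19, A[1][2] + B[2][2] = -3 + -5 = -8) = -8 (attained at k = 2)
  C[2][0] = min over k of (A[2][0] + B[0][0] = 2 + 6 = 8, A[2][1] + B[1][0] = 5 + -3 = 2, A[2][2] + B[2][0] = 9 + 9 = 18) = 2 (attained at k = 1)
  C[2][1] = min over k of (A[2][0] + B[0][1] = 2 + 10 = 12, A[2][1] + B[1][1] = 5 + 1 = 6, A[2][2] + B[2][1] = 9 + 5 = 14) = 6 (attained at k = 1)
  C[2][2] = min over k of (A[2][0] + B[0][2] = 2 + 1 = 3, A[2][1] + B[1][2] = 5 + 9 = 14, A[2][2] + B[2][2] = 9 + -5 = 4) = 3 (attained at k = 0)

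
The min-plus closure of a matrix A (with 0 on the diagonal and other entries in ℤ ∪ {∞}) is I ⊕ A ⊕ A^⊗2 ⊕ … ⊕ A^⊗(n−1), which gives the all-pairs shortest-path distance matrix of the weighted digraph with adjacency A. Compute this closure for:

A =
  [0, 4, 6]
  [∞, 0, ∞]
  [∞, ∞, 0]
Closure =
  [0, 4, 6]
  [∞, 0, ∞]
  [∞, ∞, 0]

This is the Floyd-Warshall all-pairs shortest-path computation. For each intermediate vertex k = 0, 1, …, 2, update dist[i][j] ← min(dist[i][j], dist[i][k] + dist[k][j]). The final matrix gives, for each (i, j), the minimum total weight of any directed path from i to j (possibly empty when i = j).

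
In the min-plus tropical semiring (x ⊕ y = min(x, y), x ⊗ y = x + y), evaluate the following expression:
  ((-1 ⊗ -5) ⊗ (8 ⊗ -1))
((-1 ⊗ -5) ⊗ (8 ⊗ -1)) = 1

Expand innermost to outermost. Recall ⊕ takes the minimum of its arguments and ⊗ takes their sum. Working out the expression ((-1 ⊗ -5) ⊗ (8 ⊗ -1)) gives 1.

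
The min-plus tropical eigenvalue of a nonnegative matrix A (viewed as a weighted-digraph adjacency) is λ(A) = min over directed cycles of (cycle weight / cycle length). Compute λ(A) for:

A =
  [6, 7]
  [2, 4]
λ(A) = 4

Enumerate directed cycles and compute their means (weight / length). Sample:
  cycle 0 → 0: weight = 6, length = 1, mean = 6/1 ≈ 6.000
  cycle 1 → 1: weight = 4, length = 1, mean = 4/1 ≈ 4.000
  cycle 0 → 1 → 0: weight = 9, length = 2, mean = 9/2 ≈ 4.500
  cycle 1 → 0 → 1: weight = 9, length = 2, mean = 9/2 ≈ 4.500
Minimum mean = 4.000, attained e.g. along the cycle 1 → 1 with weight 4 and length 1. So λ(A) = 4/1 = 4.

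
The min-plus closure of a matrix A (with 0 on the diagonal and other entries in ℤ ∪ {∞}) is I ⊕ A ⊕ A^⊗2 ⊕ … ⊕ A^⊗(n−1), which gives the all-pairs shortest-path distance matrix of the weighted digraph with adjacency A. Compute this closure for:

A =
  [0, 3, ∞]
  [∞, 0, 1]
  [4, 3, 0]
Closure =
  [0, 3, 4]
  [5, 0, 1]
  [4, 3, 0]

This is the Floyd-Warshall all-pairs shortest-path computation. For each intermediate vertex k = 0, 1, …, 2, update dist[i][j] ← min(dist[i][j], dist[i][k] + dist[k][j]). The final matrix gives, for each (i, j), the minimum total weight of any directed path from i to j (possibly empty when i = j).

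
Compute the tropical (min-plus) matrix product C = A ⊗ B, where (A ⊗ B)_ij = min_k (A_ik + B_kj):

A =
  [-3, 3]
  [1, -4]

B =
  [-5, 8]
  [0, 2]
A ⊗ B =
  [-8, 5]
  [-4, -2]

Apply the min-plus product entry-by-entry:
  C[0][0] = min over k of (A[0][0] + B[0][0] = -3 + -5 = -8, A[0][1] + B[1][0] = 3 + 0 = 3) = -8 (attained at k = 0)
  C[0][1] = min over k of (A[0][0] + B[0][1] = -3 + 8 = 5, A[0][1] + B[1][1] = 3 + 2 = 5) = 5 (attained at k = 0)
  C[1][0] = min over k of (A[1][0] + B[0][0] = 1 + -5 = -4, A[1][1] + B[1][0] = -4 + 0 = -4) = -4 (attained at k = 0)
  C[1][1] = min over k of (A[1][0] + B[0][1] = 1 + 8 = 9, A[1][1] + B[1][1] = -4 + 2 = -2) = -2 (attained at k = 1)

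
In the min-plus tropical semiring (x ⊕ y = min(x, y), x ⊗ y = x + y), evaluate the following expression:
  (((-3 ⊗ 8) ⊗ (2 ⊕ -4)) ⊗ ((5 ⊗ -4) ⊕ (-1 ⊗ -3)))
(((-3 ⊗ 8) ⊗ (2 ⊕ -4)) ⊗ ((5 ⊗ -4) ⊕ (-1 ⊗ -3))) = -3

Expand innermost to outermost. Recall ⊕ takes the minimum of its arguments and ⊗ takes their sum. Working out the expression (((-3 ⊗ 8) ⊗ (2 ⊕ -4)) ⊗ ((5 ⊗ -4) ⊕ (-1 ⊗ -3))) gives -3.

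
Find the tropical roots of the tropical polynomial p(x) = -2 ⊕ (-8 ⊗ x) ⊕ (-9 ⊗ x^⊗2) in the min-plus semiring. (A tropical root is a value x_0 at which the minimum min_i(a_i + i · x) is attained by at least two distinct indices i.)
Roots: {1, 6}

Each tropical root is a break point of the lower envelope of the lines y = a_i + i · x (there are 3 lines, with slopes 0, 1, ..., 2). Only the lines that attain the minimum somewhere contribute to roots; other lines are dominated. Here the surviving (envelope) indices are i = 2, i = 1, i = 0.
Intersections between consecutive envelope lines give the roots: for adjacent envelope indices i < j the intersection is x = (a_i − a_j) / (j − i). Reading off the sorted break points: {1, 6}.
Verification: at each break x_0, at least two indices attain the minimum of min_i(a_i + i · x_0).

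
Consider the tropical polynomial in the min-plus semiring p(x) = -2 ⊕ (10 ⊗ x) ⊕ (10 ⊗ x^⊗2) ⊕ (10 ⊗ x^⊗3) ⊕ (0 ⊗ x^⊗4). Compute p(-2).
p(-2) = -8

A tropical monomial a ⊗ x^⊗i evaluates to a + i · x. Evaluating each term at x = -2:
  Term 0 contributes -2 + 0 · -2 = -2
  Term 1 contributes 10 + 1 · -2 = 8
  Term 2 contributes 10 + 2 · -2 = 6
  Term 3 contributes 10 + 3 · -2 = 4
  Term 4 contributes 0 + 4 · -2 = -8
p(-2) = ⊕ of these = min[-2, 8, 6, 4, -8] = -8.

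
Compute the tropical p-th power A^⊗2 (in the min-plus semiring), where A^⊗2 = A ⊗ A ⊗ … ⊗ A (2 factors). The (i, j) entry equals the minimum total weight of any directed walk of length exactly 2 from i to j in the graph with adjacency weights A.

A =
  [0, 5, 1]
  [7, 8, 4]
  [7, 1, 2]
A^⊗2 =
  [0, 2, 1]
  [7, 5, 6]
  [7, 3, 4]

Each entry (A^⊗2)_ij equals the minimum over all length-2 walks i = v_0 → v_1 → … → v_2 = j of Σ_t A[v_t][v_{t+1}]. For example, for (i, j) = (0, 2) we minimise over 3 possible intermediate vertex sequences; the minimum is 1, attained along the walk 0 → 0 → 2.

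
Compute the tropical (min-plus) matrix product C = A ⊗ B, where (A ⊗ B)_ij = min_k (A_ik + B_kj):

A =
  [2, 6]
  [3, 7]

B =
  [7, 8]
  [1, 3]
A ⊗ B =
  [7, 9]
  [8, 10]

Apply the min-plus product entry-by-entry:
  C[0][0] = min over k of (A[0][0] + B[0][0] = 2 + 7 = 9, A[0][1] + B[1][0] = 6 + 1 = 7) = 7 (attained at k = 1)
  C[0][1] = min over k of (A[0][0] + B[0][1] = 2 + 8 = 10, A[0][1] + B[1][1] = 6 + 3 = 9) = 9 (attained at k = 1)
  C[1][0] = min over k of (A[1][0] + B[0][0] = 3 + 7 = 10, A[1][1] + B[1][0] = 7 + 1 = 8) = 8 (attained at k = 1)
  C[1][1] = min over k of (A[1][0] + B[0][1] = 3 + 8 = 11, A[1][1] + B[1][1] = 7 + 3 = 10) = 10 (attained at k = 1)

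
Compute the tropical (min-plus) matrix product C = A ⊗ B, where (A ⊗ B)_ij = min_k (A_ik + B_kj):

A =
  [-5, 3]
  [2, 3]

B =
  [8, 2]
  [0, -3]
A ⊗ B =
  [3, -3]
  [3, 0]

Apply the min-plus product entry-by-entry:
  C[0][0] = min over k of (A[0][0] + B[0][0] = -5 + 8 = 3, A[0][1] + B[1][0] = 3 + 0 = 3) = 3 (attained at k = 0)
  C[0][1] = min over k of (A[0][0] + B[0][1] = -5 + 2 = -3, A[0][1] + B[1][1] = 3 + -3 = 0) = -3 (attained at k = 0)
  C[1][0] = min over k of (A[1][0] + B[0][0] = 2 + 8 = 10, A[1][1] + B[1][0] = 3 + 0 = 3) = 3 (attained at k = 1)
  C[1][1] = min over k of (A[1][0] + B[0][1] = 2 + 2 = 4, A[1][1] + B[1][1] = 3 + -3 = 0) = 0 (attained at k = 1)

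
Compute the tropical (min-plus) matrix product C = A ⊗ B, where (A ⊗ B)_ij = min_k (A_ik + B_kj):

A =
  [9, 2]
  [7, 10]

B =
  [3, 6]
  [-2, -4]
A ⊗ B =
  [0, -2]
  [8, 6]

Apply the min-plus product entry-by-entry:
  C[0][0] = min over k of (A[0][0] + B[0][0] = 9 + 3 = 12, A[0][1] + B[1][0] = 2 + -2 = 0) = 0 (attained at k = 1)
  C[0][1] = min over k of (A[0][0] + B[0][1] = 9 + 6 = 15, A[0][1] + B[1][1] = 2 + -4 = -2) = -2 (attained at k = 1)
  C[1][0] = min over k of (A[1][0] + B[0][0] = 7 + 3 = 10, A[1][1] + B[1][0] = 10 + -2 = 8) = 8 (attained at k = 1)
  C[1][1] = min over k of (A[1][0] + B[0][1] = 7 + 6 = 13, A[1][1] + B[1][1] = 10 + -4 = 6) = 6 (attained at k = 1)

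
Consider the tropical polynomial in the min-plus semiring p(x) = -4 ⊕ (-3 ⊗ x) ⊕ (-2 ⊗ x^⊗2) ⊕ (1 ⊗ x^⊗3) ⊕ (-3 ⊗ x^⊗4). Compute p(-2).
p(-2) = -11

A tropical monomial a ⊗ x^⊗i evaluates to a + i · x. Evaluating each term at x = -2:
  Term 0 contributes -4 + 0 · -2 = -4
  Term 1 contributes -3 + 1 · -2 = -5
  Term 2 contributes -2 + 2 · -2 = -6
  Term 3 contributes 1 + 3 · -2 = -5
  Term 4 contributes -3 + 4 · -2 = -11
p(-2) = ⊕ of these = min[-4, -5, -6, -5, -11] = -11.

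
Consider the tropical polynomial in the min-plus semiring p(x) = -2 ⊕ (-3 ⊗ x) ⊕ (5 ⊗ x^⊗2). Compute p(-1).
p(-1) = -4

A tropical monomial a ⊗ x^⊗i evaluates to a + i · x. Evaluating each term at x = -1:
  Term 0 contributes -2 + 0 · -1 = -2
  Term 1 contributes -3 + 1 · -1 = -4
  Term 2 contributes 5 + 2 · -1 = 3
p(-1) = ⊕ of these = min[-2, -4, 3] = -4.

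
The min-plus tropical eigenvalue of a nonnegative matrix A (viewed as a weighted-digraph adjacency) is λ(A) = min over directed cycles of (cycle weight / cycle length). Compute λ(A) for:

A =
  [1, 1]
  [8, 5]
λ(A) = 1

Enumerate directed cycles and compute their means (weight / length). Sample:
  cycle 0 → 0: weight = 1, length = 1, mean = 1/1 ≈ 1.000
  cycle 1 → 1: weight = 5, length = 1, mean = 5/1 ≈ 5.000
  cycle 0 → 1 → 0: weight = 9, length = 2, mean = 9/2 ≈ 4.500
  cycle 1 → 0 → 1: weight = 9, length = 2, mean = 9/2 ≈ 4.500
Minimum mean = 1.000, attained e.g. along the cycle 0 → 0 with weight 1 and length 1. So λ(A) = 1/1 = 1.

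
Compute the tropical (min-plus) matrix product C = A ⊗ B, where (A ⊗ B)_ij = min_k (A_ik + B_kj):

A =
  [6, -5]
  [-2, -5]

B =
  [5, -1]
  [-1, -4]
A ⊗ B =
  [-6, -9]
  [-6, -9]

Apply the min-plus product entry-by-entry:
  C[0][0] = min over k of (A[0][0] + B[0][0] = 6 + 5 = 11, A[0][1] + B[1][0] = -5 + -1 = -6) = -6 (attained at k = 1)
  C[0][1] = min over k of (A[0][0] + B[0][1] = 6 + -1 = 5, A[0][1] + B[1][1] = -5 + -4 = -9) = -9 (attained at k = 1)
  C[1][0] = min over k of (A[1][0] + B[0][0] = -2 + 5 = 3, A[1][1] + B[1][0] = -5 + -1 = -6) = -6 (attained at k = 1)
  C[1][1] = min over k of (A[1][0] + B[0][1] = -2 + -1 = -3, A[1][1] + B[1][1] = -5 + -4 = -9) = -9 (attained at k = 1)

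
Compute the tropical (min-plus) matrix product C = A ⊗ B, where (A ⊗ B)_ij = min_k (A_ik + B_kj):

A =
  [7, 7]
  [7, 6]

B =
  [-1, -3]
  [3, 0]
A ⊗ B =
  [6, 4]
  [6, 4]

Apply the min-plus product entry-by-entry:
  C[0][0] = min over k of (A[0][0] + B[0][0] = 7 + -1 = 6, A[0][1] + B[1][0] = 7 + 3 = 10) = 6 (attained at k = 0)
  C[0][1] = min over k of (A[0][0] + B[0][1] = 7 + -3 = 4, A[0][1] + B[1][1] = 7 + 0 = 7) = 4 (attained at k = 0)
  C[1][0] = min over k of (A[1][0] + B[0][0] = 7 + -1 = 6, A[1][1] + B[1][0] = 6 + 3 = 9) = 6 (attained at k = 0)
  C[1][1] = min over k of (A[1][0] + B[0][1] = 7 + -3 = 4, A[1][1] + B[1][1] = 6 + 0 = 6) = 4 (attained at k = 0)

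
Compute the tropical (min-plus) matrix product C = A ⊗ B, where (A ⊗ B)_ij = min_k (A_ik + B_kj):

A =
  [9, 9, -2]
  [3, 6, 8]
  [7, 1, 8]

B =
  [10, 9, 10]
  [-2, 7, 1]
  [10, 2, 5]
A ⊗ B =
  [7, 0, 3]
  [4, 10, 7]
  [-1, 8, 2]

Apply the min-plus product entry-by-entry:
  C[0][0] = min over k of (A[0][0] + B[0][0] = 9 + 10 = 19, A[0][1] + B[1][0] = 9 + -2 = 7, A[0][2] + B[2][0] = -2 + 10 = 8) = 7 (attained at k = 1)
  C[0][1] = min over k of (A[0][0] + B[0][1] = 9 + 9 = 18, A[0][1] + B[1][1] = 9 + 7 = 16, A[0][2] + B[2][1] = -2 + 2 = 0) = 0 (attained at k = 2)
  C[0][2] = min over k of (A[0][0] + B[0][2] = 9 + 10 = 19, A[0][1] + B[1][2] = 9 + 1 = 10, A[0][2] + B[2][2] = -2 + 5 = 3) = 3 (attained at k = 2)
  C[1][0] = min over k of (A[1][0] + B[0][0] = 3 + 10 = 13, A[1][1] + B[1][0] = 6 + -2 = 4, A[1][2] + B[2][0] = 8 + 10 = 18) = 4 (attained at k = 1)
  C[1][1] = min over k of (A[1][0] + B[0][1] = 3 + 9 = 12, A[1][1] + B[1][1] = 6 + 7 = 13, A[1][2] + B[2][1] = 8 + 2 = 10) = 10 (attained at k = 2)
  C[1][2] = min over k of (A[1][0] + B[0][2] = 3 + 10 = 13, A[1][1] + B[1][2] = 6 + 1 = 7, A[1][2] + B[2][2] = 8 + 5 = 13) = 7 (attained at k = 1)
  C[2][0] = min over k of (A[2][0] + B[0][0] = 7 + 10 = 17, A[2][1] + B[1][0] = 1 + -2 = -1, A[2][2] + B[2][0] = 8 + 10 = 18) = -1 (attained at k = 1)
  C[2][1] = min over k of (A[2][0] + B[0][1] = 7 + 9 = 16, A[2][1] + B[1][1] = 1 + 7 = 8, A[2][2] + B[2][1] = 8 + 2 = 10) = 8 (attained at k = 1)
  C[2][2] = min over k of (A[2][0] + B[0][2] = 7 + 10 = 17, A[2][1] + B[1][2] = 1 + 1 = 2, A[2][2] + B[2][2] = 8 + 5 = 13) = 2 (attained at k = 1)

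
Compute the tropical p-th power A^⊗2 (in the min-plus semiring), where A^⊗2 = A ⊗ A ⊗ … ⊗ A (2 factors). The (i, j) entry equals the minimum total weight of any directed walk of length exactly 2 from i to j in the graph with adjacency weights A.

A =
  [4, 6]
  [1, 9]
A^⊗2 =
  [7, 10]
  [5, 7]

Each entry (A^⊗2)_ij equals the minimum over all length-2 walks i = v_0 → v_1 → … → v_2 = j of Σ_t A[v_t][v_{t+1}]. For example, for (i, j) = (0, 1) we minimise over 2 possible intermediate vertex sequences; the minimum is 10, attained along the walk 0 → 0 → 1.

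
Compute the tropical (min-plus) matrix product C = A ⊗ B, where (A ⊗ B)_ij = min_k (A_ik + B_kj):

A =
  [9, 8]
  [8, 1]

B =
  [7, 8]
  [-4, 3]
A ⊗ B =
  [4, 11]
  [-3, 4]

Apply the min-plus product entry-by-entry:
  C[0][0] = min over k of (A[0][0] + B[0][0] = 9 + 7 = 16, A[0][1] + B[1][0] = 8 + -4 = 4) = 4 (attained at k = 1)
  C[0][1] = min over k of (A[0][0] + B[0][1] = 9 + 8 = 17, A[0][1] + B[1][1] = 8 + 3 = 11) = 11 (attained at k = 1)
  C[1][0] = min over k of (A[1][0] + B[0][0] = 8 + 7 = 15, A[1][1] + B[1][0] = 1 + -4 = -3) = -3 (attained at k = 1)
  C[1][1] = min over k of (A[1][0] + B[0][1] = 8 + 8 = 16, A[1][1] + B[1][1] = 1 + 3 = 4) = 4 (attained at k = 1)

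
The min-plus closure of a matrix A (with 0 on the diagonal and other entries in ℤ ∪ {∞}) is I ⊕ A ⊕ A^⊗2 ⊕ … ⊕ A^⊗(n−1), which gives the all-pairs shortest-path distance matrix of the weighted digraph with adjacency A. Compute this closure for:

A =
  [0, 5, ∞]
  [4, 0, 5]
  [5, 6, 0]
Closure =
  [0, 5, 10]
  [4, 0, 5]
  [5, 6, 0]

This is the Floyd-Warshall all-pairs shortest-path computation. For each intermediate vertex k = 0, 1, …, 2, update dist[i][j] ← min(dist[i][j], dist[i][k] + dist[k][j]). The final matrix gives, for each (i, j), the minimum total weight of any directed path from i to j (possibly empty when i = j).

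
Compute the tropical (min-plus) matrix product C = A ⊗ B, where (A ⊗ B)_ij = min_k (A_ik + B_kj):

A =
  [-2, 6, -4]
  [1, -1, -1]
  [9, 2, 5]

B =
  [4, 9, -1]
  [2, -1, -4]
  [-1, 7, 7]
A ⊗ B =
  [-5, 3, -3]
  [-2, -2, -5]
  [4, 1, -2]

Apply the min-plus product entry-by-entry:
  C[0][0] = min over k of (A[0][0] + B[0][0] = -2 + 4 = 2, A[0][1] + B[1][0] = 6 + 2 = 8, A[0][2] + B[2][0] = -4 + -1 = -5) = -5 (attained at k = 2)
  C[0][1] = min over k of (A[0][0] + B[0][1] = -2 + 9 = 7, A[0][1] + B[1][1] = 6 + -1 = 5, A[0][2] + B[2][1] = -4 + 7 = 3) = 3 (attained at k = 2)
  C[0][2] = min over k of (A[0][0] + B[0][2] = -2 + -1 = -3, A[0][1] + B[1][2] = 6 + -4 = 2, A[0][2] + B[2][2] = -4 + 7 = 3) = -3 (attained at k = 0)
  C[1][0] = min over k of (A[1][0] + B[0][0] = 1 + 4 = 5, A[1][1] + B[1][0] = -1 + 2 = 1, A[1][2] + B[2][0] = -1 + -1 = -2) = -2 (attained at k = 2)
  C[1][1] = min over k of (A[1][0] + B[0][1] = 1 + 9 = 10, A[1][1] + B[1][1] = -1 + -1 = -2, A[1][2] + B[2][1] = -1 + 7 = 6) = -2 (attained at k = 1)
  C[1][2] = min over k of (A[1][0] + B[0][2] = 1 + -1 = 0, A[1][1] + B[1][2] = -1 + -4 = -5, A[1][2] + B[2][2] = -1 + 7 = 6) = -5 (attained at k = 1)
  C[2][0] = min over k of (A[2][0] + B[0][0] = 9 + 4 = 13, A[2][1] + B[1][0] = 2 + 2 = 4, A[2][2] + B[2][0] = 5 + -1 = 4) = 4 (attained at k = 1)
  C[2][1] = min over k of (A[2][0] + B[0][1] = 9 + 9 = 18, A[2][1] + B[1][1] = 2 + -1 = 1, A[2][2] + B[2][1] = 5 + 7 = 12) = 1 (attained at k = 1)
  C[2][2] = min over k of (A[2][0] + B[0][2] = 9 + -1 = 8, A[2][1] + B[1][2] = 2 + -4 = -2, A[2][2] + B[2][2] = 5 + 7 = 12) = -2 (attained at k = 1)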